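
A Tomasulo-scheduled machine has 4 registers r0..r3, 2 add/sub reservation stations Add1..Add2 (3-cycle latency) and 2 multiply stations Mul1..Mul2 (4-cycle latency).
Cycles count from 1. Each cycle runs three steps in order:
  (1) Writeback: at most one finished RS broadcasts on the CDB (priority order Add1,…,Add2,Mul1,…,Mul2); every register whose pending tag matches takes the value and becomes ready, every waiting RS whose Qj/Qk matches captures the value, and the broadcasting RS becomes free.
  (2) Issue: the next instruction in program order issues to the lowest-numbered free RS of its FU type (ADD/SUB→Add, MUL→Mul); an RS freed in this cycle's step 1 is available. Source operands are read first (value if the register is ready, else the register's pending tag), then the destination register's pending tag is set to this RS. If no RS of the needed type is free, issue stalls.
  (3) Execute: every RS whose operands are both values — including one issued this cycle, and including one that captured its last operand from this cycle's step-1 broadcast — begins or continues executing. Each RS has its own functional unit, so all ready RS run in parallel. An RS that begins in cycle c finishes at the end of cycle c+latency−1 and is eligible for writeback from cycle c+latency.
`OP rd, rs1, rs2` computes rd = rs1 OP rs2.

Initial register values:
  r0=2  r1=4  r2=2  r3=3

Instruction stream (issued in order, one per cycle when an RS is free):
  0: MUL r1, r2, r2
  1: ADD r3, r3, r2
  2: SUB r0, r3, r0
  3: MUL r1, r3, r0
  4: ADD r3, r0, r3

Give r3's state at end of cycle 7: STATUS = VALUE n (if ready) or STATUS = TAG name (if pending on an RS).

  c1: issue MUL r1<-Mul1  regs: r0:2,r1:Mul1,r2:2,r3:3
  c2: issue ADD r3<-Add1  regs: r0:2,r1:Mul1,r2:2,r3:Add1
  c3: issue SUB r0<-Add2  regs: r0:Add2,r1:Mul1,r2:2,r3:Add1
  c4: issue MUL r1<-Mul2  regs: r0:Add2,r1:Mul2,r2:2,r3:Add1
  c5: CDB Add1=5; issue ADD r3<-Add1  regs: r0:Add2,r1:Mul2,r2:2,r3:Add1
  c6: CDB Mul1=4  regs: r0:Add2,r1:Mul2,r2:2,r3:Add1
  c7: -  regs: r0:Add2,r1:Mul2,r2:2,r3:Add1

STATUS = TAG Add1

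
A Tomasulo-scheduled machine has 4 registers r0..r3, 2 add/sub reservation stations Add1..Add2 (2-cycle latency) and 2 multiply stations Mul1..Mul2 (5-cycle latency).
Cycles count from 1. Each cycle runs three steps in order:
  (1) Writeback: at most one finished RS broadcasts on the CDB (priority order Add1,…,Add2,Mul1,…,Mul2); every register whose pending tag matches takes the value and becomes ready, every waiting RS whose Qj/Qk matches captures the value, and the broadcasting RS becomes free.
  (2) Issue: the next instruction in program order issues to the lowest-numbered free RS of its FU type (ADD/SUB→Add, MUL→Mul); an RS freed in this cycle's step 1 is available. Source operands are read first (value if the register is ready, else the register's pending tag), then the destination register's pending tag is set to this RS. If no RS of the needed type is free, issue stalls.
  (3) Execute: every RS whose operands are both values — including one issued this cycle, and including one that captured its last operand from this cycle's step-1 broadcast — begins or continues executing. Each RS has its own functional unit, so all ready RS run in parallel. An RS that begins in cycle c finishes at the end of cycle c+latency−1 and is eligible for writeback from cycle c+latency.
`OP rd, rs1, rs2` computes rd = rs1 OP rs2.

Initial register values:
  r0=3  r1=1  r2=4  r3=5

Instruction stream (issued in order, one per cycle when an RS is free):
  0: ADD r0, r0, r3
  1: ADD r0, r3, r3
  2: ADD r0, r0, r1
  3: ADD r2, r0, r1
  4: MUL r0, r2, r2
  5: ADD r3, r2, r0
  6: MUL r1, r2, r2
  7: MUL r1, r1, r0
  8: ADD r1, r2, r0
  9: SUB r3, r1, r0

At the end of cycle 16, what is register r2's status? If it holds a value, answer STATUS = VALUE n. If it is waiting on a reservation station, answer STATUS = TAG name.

  c1: issue ADD r0<-Add1  regs: r0:Add1,r1:1,r2:4,r3:5
  c2: issue ADD r0<-Add2  regs: r0:Add2,r1:1,r2:4,r3:5
  c3: CDB Add1=8; issue ADD r0<-Add1  regs: r0:Add1,r1:1,r2:4,r3:5
  c4: CDB Add2=10; issue ADD r2<-Add2  regs: r0:Add1,r1:1,r2:Add2,r3:5
  c5: issue MUL r0<-Mul1  regs: r0:Mul1,r1:1,r2:Add2,r3:5
  c6: CDB Add1=11; issue ADD r3<-Add1  regs: r0:Mul1,r1:1,r2:Add2,r3:Add1
  c7: issue MUL r1<-Mul2  regs: r0:Mul1,r1:Mul2,r2:Add2,r3:Add1
  c8: CDB Add2=12; stall  regs: r0:Mul1,r1:Mul2,r2:12,r3:Add1
  c9: stall  regs: r0:Mul1,r1:Mul2,r2:12,r3:Add1
  c10: stall  regs: r0:Mul1,r1:Mul2,r2:12,r3:Add1
  c11: stall  regs: r0:Mul1,r1:Mul2,r2:12,r3:Add1
  c12: stall  regs: r0:Mul1,r1:Mul2,r2:12,r3:Add1
  c13: CDB Mul1=144; issue MUL r1<-Mul1  regs: r0:144,r1:Mul1,r2:12,r3:Add1
  c14: CDB Mul2=144; issue ADD r1<-Add2  regs: r0:144,r1:Add2,r2:12,r3:Add1
  c15: CDB Add1=156; issue SUB r3<-Add1  regs: r0:144,r1:Add2,r2:12,r3:Add1
  c16: CDB Add2=156  regs: r0:144,r1:156,r2:12,r3:Add1

STATUS = VALUE 12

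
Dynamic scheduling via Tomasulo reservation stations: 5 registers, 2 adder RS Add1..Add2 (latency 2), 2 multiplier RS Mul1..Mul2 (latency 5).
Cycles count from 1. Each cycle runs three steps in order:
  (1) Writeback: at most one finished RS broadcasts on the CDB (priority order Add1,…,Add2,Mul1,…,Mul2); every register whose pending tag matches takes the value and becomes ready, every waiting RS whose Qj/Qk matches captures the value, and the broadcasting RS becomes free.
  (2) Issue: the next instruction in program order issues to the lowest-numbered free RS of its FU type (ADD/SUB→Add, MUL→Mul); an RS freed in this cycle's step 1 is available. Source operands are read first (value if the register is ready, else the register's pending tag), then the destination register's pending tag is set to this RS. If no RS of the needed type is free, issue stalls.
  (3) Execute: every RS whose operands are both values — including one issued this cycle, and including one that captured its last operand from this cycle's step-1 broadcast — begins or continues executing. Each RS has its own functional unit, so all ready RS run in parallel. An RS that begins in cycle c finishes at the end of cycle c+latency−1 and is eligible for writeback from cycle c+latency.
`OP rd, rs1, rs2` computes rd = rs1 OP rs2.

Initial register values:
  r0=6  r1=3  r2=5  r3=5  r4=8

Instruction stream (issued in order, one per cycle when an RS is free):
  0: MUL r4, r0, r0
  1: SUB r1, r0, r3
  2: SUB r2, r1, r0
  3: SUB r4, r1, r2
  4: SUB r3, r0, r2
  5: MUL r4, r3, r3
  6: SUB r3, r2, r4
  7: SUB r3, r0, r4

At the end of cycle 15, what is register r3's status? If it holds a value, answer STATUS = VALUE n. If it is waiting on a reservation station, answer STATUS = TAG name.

STATUS = TAG Add2

c1: issue MUL r4<-Mul1 | r0:6,r1:3,r2:5,r3:5,r4:Mul1
c2: issue SUB r1<-Add1 | r0:6,r1:Add1,r2:5,r3:5,r4:Mul1
c3: issue SUB r2<-Add2 | r0:6,r1:Add1,r2:Add2,r3:5,r4:Mul1
c4: CDB Add1=1; issue SUB r4<-Add1 | r0:6,r1:1,r2:Add2,r3:5,r4:Add1
c5: stall | r0:6,r1:1,r2:Add2,r3:5,r4:Add1
c6: CDB Add2=-5; issue SUB r3<-Add2 | r0:6,r1:1,r2:-5,r3:Add2,r4:Add1
c7: CDB Mul1=36; issue MUL r4<-Mul1 | r0:6,r1:1,r2:-5,r3:Add2,r4:Mul1
c8: CDB Add1=6; issue SUB r3<-Add1 | r0:6,r1:1,r2:-5,r3:Add1,r4:Mul1
c9: CDB Add2=11; issue SUB r3<-Add2 | r0:6,r1:1,r2:-5,r3:Add2,r4:Mul1
c10: - | r0:6,r1:1,r2:-5,r3:Add2,r4:Mul1
c11: - | r0:6,r1:1,r2:-5,r3:Add2,r4:Mul1
c12: - | r0:6,r1:1,r2:-5,r3:Add2,r4:Mul1
c13: - | r0:6,r1:1,r2:-5,r3:Add2,r4:Mul1
c14: CDB Mul1=121 | r0:6,r1:1,r2:-5,r3:Add2,r4:121
c15: - | r0:6,r1:1,r2:-5,r3:Add2,r4:121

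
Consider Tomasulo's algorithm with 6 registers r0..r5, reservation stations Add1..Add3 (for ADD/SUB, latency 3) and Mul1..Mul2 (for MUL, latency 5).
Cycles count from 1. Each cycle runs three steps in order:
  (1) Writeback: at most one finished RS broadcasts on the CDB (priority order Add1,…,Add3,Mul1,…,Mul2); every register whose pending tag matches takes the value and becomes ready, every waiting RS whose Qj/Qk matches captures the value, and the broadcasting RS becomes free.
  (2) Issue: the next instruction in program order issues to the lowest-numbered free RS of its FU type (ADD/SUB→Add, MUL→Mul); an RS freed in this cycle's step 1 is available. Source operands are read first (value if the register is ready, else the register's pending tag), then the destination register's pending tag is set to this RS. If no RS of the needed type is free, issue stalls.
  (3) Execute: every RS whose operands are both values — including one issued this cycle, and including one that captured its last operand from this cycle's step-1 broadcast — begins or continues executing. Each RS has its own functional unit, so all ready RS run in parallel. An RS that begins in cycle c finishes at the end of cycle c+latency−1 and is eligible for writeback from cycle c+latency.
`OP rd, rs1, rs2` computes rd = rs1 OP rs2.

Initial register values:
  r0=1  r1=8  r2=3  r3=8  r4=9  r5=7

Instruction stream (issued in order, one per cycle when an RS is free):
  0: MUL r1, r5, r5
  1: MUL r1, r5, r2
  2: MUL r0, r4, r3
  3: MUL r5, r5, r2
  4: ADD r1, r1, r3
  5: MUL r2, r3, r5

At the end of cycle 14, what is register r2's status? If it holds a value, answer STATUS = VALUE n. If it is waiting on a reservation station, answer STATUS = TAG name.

STATUS = TAG Mul1

c1: issue MUL r1<-Mul1 | r0:1,r1:Mul1,r2:3,r3:8,r4:9,r5:7
c2: issue MUL r1<-Mul2 | r0:1,r1:Mul2,r2:3,r3:8,r4:9,r5:7
c3: stall | r0:1,r1:Mul2,r2:3,r3:8,r4:9,r5:7
c4: stall | r0:1,r1:Mul2,r2:3,r3:8,r4:9,r5:7
c5: stall | r0:1,r1:Mul2,r2:3,r3:8,r4:9,r5:7
c6: CDB Mul1=49; issue MUL r0<-Mul1 | r0:Mul1,r1:Mul2,r2:3,r3:8,r4:9,r5:7
c7: CDB Mul2=21; issue MUL r5<-Mul2 | r0:Mul1,r1:21,r2:3,r3:8,r4:9,r5:Mul2
c8: issue ADD r1<-Add1 | r0:Mul1,r1:Add1,r2:3,r3:8,r4:9,r5:Mul2
c9: stall | r0:Mul1,r1:Add1,r2:3,r3:8,r4:9,r5:Mul2
c10: stall | r0:Mul1,r1:Add1,r2:3,r3:8,r4:9,r5:Mul2
c11: CDB Add1=29; stall | r0:Mul1,r1:29,r2:3,r3:8,r4:9,r5:Mul2
c12: CDB Mul1=72; issue MUL r2<-Mul1 | r0:72,r1:29,r2:Mul1,r3:8,r4:9,r5:Mul2
c13: CDB Mul2=21 | r0:72,r1:29,r2:Mul1,r3:8,r4:9,r5:21
c14: - | r0:72,r1:29,r2:Mul1,r3:8,r4:9,r5:21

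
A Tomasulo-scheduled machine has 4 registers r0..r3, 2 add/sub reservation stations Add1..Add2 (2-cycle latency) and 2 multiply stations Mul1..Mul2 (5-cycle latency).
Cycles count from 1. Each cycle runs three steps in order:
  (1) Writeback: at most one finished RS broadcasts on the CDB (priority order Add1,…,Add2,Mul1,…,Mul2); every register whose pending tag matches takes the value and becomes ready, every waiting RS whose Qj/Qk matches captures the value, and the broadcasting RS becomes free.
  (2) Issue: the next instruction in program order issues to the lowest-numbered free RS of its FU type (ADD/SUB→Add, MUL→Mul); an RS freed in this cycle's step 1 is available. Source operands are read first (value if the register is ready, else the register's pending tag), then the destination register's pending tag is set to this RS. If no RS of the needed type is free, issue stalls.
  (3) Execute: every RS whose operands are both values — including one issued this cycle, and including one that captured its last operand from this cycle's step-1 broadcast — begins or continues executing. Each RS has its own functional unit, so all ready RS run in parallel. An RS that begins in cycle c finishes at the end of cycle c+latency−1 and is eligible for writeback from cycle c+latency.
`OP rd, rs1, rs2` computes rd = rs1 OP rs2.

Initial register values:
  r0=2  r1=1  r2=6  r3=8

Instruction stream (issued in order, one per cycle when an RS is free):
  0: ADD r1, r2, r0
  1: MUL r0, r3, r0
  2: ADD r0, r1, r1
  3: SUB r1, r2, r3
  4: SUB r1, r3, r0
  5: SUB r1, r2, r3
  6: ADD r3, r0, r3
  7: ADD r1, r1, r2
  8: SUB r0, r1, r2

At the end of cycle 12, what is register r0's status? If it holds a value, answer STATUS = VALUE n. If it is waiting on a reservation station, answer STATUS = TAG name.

STATUS = VALUE -2

c1: issue ADD r1<-Add1 | r0:2,r1:Add1,r2:6,r3:8
c2: issue MUL r0<-Mul1 | r0:Mul1,r1:Add1,r2:6,r3:8
c3: CDB Add1=8; issue ADD r0<-Add1 | r0:Add1,r1:8,r2:6,r3:8
c4: issue SUB r1<-Add2 | r0:Add1,r1:Add2,r2:6,r3:8
c5: CDB Add1=16; issue SUB r1<-Add1 | r0:16,r1:Add1,r2:6,r3:8
c6: CDB Add2=-2; issue SUB r1<-Add2 | r0:16,r1:Add2,r2:6,r3:8
c7: CDB Add1=-8; issue ADD r3<-Add1 | r0:16,r1:Add2,r2:6,r3:Add1
c8: CDB Add2=-2; issue ADD r1<-Add2 | r0:16,r1:Add2,r2:6,r3:Add1
c9: CDB Add1=24; issue SUB r0<-Add1 | r0:Add1,r1:Add2,r2:6,r3:24
c10: CDB Add2=4 | r0:Add1,r1:4,r2:6,r3:24
c11: CDB Mul1=16 | r0:Add1,r1:4,r2:6,r3:24
c12: CDB Add1=-2 | r0:-2,r1:4,r2:6,r3:24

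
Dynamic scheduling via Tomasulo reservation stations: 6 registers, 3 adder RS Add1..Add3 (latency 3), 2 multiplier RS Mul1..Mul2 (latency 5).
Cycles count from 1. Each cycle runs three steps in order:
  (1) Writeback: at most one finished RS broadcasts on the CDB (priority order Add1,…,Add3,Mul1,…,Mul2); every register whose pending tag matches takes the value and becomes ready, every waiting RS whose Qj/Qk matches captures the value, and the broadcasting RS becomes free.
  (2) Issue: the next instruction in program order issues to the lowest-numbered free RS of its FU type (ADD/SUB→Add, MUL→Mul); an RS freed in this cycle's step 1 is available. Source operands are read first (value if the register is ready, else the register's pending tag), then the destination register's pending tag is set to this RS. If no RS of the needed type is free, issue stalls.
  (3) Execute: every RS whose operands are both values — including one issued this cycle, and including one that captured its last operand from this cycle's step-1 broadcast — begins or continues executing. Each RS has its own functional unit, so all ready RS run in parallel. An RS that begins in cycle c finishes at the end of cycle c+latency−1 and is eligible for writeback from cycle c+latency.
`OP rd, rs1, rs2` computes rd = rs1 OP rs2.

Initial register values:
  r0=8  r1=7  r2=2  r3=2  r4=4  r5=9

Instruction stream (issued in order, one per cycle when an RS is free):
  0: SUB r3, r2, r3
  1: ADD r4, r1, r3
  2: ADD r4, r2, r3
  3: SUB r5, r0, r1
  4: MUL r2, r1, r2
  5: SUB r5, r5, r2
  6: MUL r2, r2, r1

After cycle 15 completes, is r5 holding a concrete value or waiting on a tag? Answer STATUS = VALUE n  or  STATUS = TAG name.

c1: issue SUB r3<-Add1 | r0:8,r1:7,r2:2,r3:Add1,r4:4,r5:9
c2: issue ADD r4<-Add2 | r0:8,r1:7,r2:2,r3:Add1,r4:Add2,r5:9
c3: issue ADD r4<-Add3 | r0:8,r1:7,r2:2,r3:Add1,r4:Add3,r5:9
c4: CDB Add1=0; issue SUB r5<-Add1 | r0:8,r1:7,r2:2,r3:0,r4:Add3,r5:Add1
c5: issue MUL r2<-Mul1 | r0:8,r1:7,r2:Mul1,r3:0,r4:Add3,r5:Add1
c6: stall | r0:8,r1:7,r2:Mul1,r3:0,r4:Add3,r5:Add1
c7: CDB Add1=1; issue SUB r5<-Add1 | r0:8,r1:7,r2:Mul1,r3:0,r4:Add3,r5:Add1
c8: CDB Add2=7; issue MUL r2<-Mul2 | r0:8,r1:7,r2:Mul2,r3:0,r4:Add3,r5:Add1
c9: CDB Add3=2 | r0:8,r1:7,r2:Mul2,r3:0,r4:2,r5:Add1
c10: CDB Mul1=14 | r0:8,r1:7,r2:Mul2,r3:0,r4:2,r5:Add1
c11: - | r0:8,r1:7,r2:Mul2,r3:0,r4:2,r5:Add1
c12: - | r0:8,r1:7,r2:Mul2,r3:0,r4:2,r5:Add1
c13: CDB Add1=-13 | r0:8,r1:7,r2:Mul2,r3:0,r4:2,r5:-13
c14: - | r0:8,r1:7,r2:Mul2,r3:0,r4:2,r5:-13
c15: CDB Mul2=98 | r0:8,r1:7,r2:98,r3:0,r4:2,r5:-13

STATUS = VALUE -13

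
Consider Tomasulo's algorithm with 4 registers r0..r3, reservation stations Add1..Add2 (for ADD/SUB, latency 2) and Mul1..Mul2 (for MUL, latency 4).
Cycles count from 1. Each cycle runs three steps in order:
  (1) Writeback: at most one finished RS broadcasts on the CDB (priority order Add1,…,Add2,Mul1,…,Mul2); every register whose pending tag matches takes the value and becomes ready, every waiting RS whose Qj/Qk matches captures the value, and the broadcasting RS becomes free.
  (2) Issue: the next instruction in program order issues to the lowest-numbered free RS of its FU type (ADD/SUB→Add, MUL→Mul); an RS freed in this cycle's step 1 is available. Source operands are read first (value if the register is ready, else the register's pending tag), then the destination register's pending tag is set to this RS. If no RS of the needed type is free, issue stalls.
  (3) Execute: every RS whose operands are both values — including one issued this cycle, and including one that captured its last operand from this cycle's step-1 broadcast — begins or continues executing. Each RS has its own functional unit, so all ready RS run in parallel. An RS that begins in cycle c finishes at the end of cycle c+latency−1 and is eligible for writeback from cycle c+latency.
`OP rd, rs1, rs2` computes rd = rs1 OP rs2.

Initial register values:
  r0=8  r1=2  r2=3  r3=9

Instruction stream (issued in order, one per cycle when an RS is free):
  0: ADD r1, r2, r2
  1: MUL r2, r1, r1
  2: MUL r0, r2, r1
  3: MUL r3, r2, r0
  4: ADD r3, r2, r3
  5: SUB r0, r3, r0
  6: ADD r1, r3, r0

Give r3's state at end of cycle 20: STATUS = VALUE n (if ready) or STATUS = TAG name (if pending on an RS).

cycle 1: issue ADD r1<-Add1 // r0:8,r1:Add1,r2:3,r3:9
cycle 2: issue MUL r2<-Mul1 // r0:8,r1:Add1,r2:Mul1,r3:9
cycle 3: CDB Add1=6; issue MUL r0<-Mul2 // r0:Mul2,r1:6,r2:Mul1,r3:9
cycle 4: stall // r0:Mul2,r1:6,r2:Mul1,r3:9
cycle 5: stall // r0:Mul2,r1:6,r2:Mul1,r3:9
cycle 6: stall // r0:Mul2,r1:6,r2:Mul1,r3:9
cycle 7: CDB Mul1=36; issue MUL r3<-Mul1 // r0:Mul2,r1:6,r2:36,r3:Mul1
cycle 8: issue ADD r3<-Add1 // r0:Mul2,r1:6,r2:36,r3:Add1
cycle 9: issue SUB r0<-Add2 // r0:Add2,r1:6,r2:36,r3:Add1
cycle 10: stall // r0:Add2,r1:6,r2:36,r3:Add1
cycle 11: CDB Mul2=216; stall // r0:Add2,r1:6,r2:36,r3:Add1
cycle 12: stall // r0:Add2,r1:6,r2:36,r3:Add1
cycle 13: stall // r0:Add2,r1:6,r2:36,r3:Add1
cycle 14: stall // r0:Add2,r1:6,r2:36,r3:Add1
cycle 15: CDB Mul1=7776; stall // r0:Add2,r1:6,r2:36,r3:Add1
cycle 16: stall // r0:Add2,r1:6,r2:36,r3:Add1
cycle 17: CDB Add1=7812; issue ADD r1<-Add1 // r0:Add2,r1:Add1,r2:36,r3:7812
cycle 18: - // r0:Add2,r1:Add1,r2:36,r3:7812
cycle 19: CDB Add2=7596 // r0:7596,r1:Add1,r2:36,r3:7812
cycle 20: - // r0:7596,r1:Add1,r2:36,r3:7812

STATUS = VALUE 7812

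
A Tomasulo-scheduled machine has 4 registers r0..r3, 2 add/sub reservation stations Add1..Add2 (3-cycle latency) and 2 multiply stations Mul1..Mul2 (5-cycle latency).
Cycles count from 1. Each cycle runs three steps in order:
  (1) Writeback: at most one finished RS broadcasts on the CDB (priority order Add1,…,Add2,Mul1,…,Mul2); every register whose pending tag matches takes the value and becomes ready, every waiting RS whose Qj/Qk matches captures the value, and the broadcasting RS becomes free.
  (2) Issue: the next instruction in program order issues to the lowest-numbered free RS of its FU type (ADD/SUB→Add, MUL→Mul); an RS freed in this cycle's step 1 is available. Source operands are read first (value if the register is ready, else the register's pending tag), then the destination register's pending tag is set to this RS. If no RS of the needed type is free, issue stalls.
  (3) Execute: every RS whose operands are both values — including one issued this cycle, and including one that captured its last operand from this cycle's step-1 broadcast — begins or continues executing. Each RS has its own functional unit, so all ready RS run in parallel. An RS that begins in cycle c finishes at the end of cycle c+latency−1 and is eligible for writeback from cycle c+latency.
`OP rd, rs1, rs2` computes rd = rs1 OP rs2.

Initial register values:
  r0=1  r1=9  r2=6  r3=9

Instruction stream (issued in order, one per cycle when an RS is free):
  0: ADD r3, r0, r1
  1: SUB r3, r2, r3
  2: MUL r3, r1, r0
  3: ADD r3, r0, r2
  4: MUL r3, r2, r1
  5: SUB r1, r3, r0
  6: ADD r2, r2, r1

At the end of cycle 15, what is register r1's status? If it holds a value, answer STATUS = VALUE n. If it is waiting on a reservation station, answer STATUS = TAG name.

STATUS = VALUE 53

  c1: issue ADD r3<-Add1  regs: r0:1,r1:9,r2:6,r3:Add1
  c2: issue SUB r3<-Add2  regs: r0:1,r1:9,r2:6,r3:Add2
  c3: issue MUL r3<-Mul1  regs: r0:1,r1:9,r2:6,r3:Mul1
  c4: CDB Add1=10; issue ADD r3<-Add1  regs: r0:1,r1:9,r2:6,r3:Add1
  c5: issue MUL r3<-Mul2  regs: r0:1,r1:9,r2:6,r3:Mul2
  c6: stall  regs: r0:1,r1:9,r2:6,r3:Mul2
  c7: CDB Add1=7; issue SUB r1<-Add1  regs: r0:1,r1:Add1,r2:6,r3:Mul2
  c8: CDB Add2=-4; issue ADD r2<-Add2  regs: r0:1,r1:Add1,r2:Add2,r3:Mul2
  c9: CDB Mul1=9  regs: r0:1,r1:Add1,r2:Add2,r3:Mul2
  c10: CDB Mul2=54  regs: r0:1,r1:Add1,r2:Add2,r3:54
  c11: -  regs: r0:1,r1:Add1,r2:Add2,r3:54
  c12: -  regs: r0:1,r1:Add1,r2:Add2,r3:54
  c13: CDB Add1=53  regs: r0:1,r1:53,r2:Add2,r3:54
  c14: -  regs: r0:1,r1:53,r2:Add2,r3:54
  c15: -  regs: r0:1,r1:53,r2:Add2,r3:54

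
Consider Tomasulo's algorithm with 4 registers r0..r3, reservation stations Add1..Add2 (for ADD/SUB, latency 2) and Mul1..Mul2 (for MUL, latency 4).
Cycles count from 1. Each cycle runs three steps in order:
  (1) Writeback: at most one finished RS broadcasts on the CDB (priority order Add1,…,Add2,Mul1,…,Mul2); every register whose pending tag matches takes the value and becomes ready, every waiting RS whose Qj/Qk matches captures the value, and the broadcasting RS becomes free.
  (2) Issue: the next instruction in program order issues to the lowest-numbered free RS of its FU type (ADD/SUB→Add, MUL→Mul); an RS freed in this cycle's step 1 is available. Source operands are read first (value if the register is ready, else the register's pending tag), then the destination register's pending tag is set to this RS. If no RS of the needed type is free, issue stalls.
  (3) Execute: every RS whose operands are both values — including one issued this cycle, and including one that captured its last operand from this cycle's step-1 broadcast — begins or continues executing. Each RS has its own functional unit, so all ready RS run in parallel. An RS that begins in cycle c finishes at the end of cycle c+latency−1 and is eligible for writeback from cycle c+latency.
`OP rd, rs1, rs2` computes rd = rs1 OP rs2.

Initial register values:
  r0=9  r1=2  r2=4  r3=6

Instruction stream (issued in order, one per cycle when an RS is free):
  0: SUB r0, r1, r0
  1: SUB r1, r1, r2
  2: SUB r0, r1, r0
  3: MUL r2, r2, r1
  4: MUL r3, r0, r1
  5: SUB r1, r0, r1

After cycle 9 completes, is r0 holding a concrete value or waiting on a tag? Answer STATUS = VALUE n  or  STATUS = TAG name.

cycle 1: issue SUB r0<-Add1 // r0:Add1,r1:2,r2:4,r3:6
cycle 2: issue SUB r1<-Add2 // r0:Add1,r1:Add2,r2:4,r3:6
cycle 3: CDB Add1=-7; issue SUB r0<-Add1 // r0:Add1,r1:Add2,r2:4,r3:6
cycle 4: CDB Add2=-2; issue MUL r2<-Mul1 // r0:Add1,r1:-2,r2:Mul1,r3:6
cycle 5: issue MUL r3<-Mul2 // r0:Add1,r1:-2,r2:Mul1,r3:Mul2
cycle 6: CDB Add1=5; issue SUB r1<-Add1 // r0:5,r1:Add1,r2:Mul1,r3:Mul2
cycle 7: - // r0:5,r1:Add1,r2:Mul1,r3:Mul2
cycle 8: CDB Add1=7 // r0:5,r1:7,r2:Mul1,r3:Mul2
cycle 9: CDB Mul1=-8 // r0:5,r1:7,r2:-8,r3:Mul2

STATUS = VALUE 5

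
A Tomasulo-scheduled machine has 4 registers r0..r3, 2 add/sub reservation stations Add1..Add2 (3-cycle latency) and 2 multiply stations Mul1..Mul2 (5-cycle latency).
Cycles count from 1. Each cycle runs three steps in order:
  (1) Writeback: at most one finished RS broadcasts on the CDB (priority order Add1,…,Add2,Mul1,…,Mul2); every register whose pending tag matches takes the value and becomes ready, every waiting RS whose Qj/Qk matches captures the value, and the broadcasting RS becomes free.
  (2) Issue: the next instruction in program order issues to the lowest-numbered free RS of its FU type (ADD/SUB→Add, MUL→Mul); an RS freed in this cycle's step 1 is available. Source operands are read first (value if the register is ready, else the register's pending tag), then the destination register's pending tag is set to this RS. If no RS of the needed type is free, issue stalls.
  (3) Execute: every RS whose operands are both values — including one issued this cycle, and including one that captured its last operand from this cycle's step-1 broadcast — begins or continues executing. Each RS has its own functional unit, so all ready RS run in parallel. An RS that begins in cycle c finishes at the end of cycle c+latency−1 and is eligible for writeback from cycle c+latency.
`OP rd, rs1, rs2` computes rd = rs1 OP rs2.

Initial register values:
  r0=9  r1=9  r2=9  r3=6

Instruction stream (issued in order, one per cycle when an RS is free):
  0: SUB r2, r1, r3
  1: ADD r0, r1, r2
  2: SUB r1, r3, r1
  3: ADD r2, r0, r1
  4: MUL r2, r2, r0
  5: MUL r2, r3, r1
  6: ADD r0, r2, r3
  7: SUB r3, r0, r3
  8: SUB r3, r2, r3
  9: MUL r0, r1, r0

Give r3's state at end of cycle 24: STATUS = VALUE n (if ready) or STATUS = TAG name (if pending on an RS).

c1: issue SUB r2<-Add1 | r0:9,r1:9,r2:Add1,r3:6
c2: issue ADD r0<-Add2 | r0:Add2,r1:9,r2:Add1,r3:6
c3: stall | r0:Add2,r1:9,r2:Add1,r3:6
c4: CDB Add1=3; issue SUB r1<-Add1 | r0:Add2,r1:Add1,r2:3,r3:6
c5: stall | r0:Add2,r1:Add1,r2:3,r3:6
c6: stall | r0:Add2,r1:Add1,r2:3,r3:6
c7: CDB Add1=-3; issue ADD r2<-Add1 | r0:Add2,r1:-3,r2:Add1,r3:6
c8: CDB Add2=12; issue MUL r2<-Mul1 | r0:12,r1:-3,r2:Mul1,r3:6
c9: issue MUL r2<-Mul2 | r0:12,r1:-3,r2:Mul2,r3:6
c10: issue ADD r0<-Add2 | r0:Add2,r1:-3,r2:Mul2,r3:6
c11: CDB Add1=9; issue SUB r3<-Add1 | r0:Add2,r1:-3,r2:Mul2,r3:Add1
c12: stall | r0:Add2,r1:-3,r2:Mul2,r3:Add1
c13: stall | r0:Add2,r1:-3,r2:Mul2,r3:Add1
c14: CDB Mul2=-18; stall | r0:Add2,r1:-3,r2:-18,r3:Add1
c15: stall | r0:Add2,r1:-3,r2:-18,r3:Add1
c16: CDB Mul1=108; stall | r0:Add2,r1:-3,r2:-18,r3:Add1
c17: CDB Add2=-12; issue SUB r3<-Add2 | r0:-12,r1:-3,r2:-18,r3:Add2
c18: issue MUL r0<-Mul1 | r0:Mul1,r1:-3,r2:-18,r3:Add2
c19: - | r0:Mul1,r1:-3,r2:-18,r3:Add2
c20: CDB Add1=-18 | r0:Mul1,r1:-3,r2:-18,r3:Add2
c21: - | r0:Mul1,r1:-3,r2:-18,r3:Add2
c22: - | r0:Mul1,r1:-3,r2:-18,r3:Add2
c23: CDB Add2=0 | r0:Mul1,r1:-3,r2:-18,r3:0
c24: CDB Mul1=36 | r0:36,r1:-3,r2:-18,r3:0

STATUS = VALUE 0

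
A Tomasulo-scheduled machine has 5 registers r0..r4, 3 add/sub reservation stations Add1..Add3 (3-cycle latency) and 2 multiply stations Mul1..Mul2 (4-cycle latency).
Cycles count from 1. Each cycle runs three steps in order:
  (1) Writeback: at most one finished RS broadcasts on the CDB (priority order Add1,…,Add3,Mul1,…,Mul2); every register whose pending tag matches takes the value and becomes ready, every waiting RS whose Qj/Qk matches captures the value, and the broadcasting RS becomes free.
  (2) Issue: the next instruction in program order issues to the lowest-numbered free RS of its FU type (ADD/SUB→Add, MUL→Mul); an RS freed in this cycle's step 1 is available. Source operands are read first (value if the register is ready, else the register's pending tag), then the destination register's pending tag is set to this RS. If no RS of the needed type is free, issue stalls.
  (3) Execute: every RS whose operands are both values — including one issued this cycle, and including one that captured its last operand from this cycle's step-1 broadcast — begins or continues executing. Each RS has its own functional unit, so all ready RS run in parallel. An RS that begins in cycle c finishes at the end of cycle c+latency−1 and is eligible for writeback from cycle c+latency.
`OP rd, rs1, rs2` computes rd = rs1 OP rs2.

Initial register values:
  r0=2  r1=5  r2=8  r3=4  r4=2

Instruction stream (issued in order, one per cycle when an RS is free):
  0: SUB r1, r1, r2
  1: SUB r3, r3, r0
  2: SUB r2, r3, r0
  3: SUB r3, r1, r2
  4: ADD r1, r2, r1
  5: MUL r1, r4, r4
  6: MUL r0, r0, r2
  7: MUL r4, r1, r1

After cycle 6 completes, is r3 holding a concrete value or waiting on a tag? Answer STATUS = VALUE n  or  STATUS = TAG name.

STATUS = TAG Add1

cycle 1: issue SUB r1<-Add1 // r0:2,r1:Add1,r2:8,r3:4,r4:2
cycle 2: issue SUB r3<-Add2 // r0:2,r1:Add1,r2:8,r3:Add2,r4:2
cycle 3: issue SUB r2<-Add3 // r0:2,r1:Add1,r2:Add3,r3:Add2,r4:2
cycle 4: CDB Add1=-3; issue SUB r3<-Add1 // r0:2,r1:-3,r2:Add3,r3:Add1,r4:2
cycle 5: CDB Add2=2; issue ADD r1<-Add2 // r0:2,r1:Add2,r2:Add3,r3:Add1,r4:2
cycle 6: issue MUL r1<-Mul1 // r0:2,r1:Mul1,r2:Add3,r3:Add1,r4:2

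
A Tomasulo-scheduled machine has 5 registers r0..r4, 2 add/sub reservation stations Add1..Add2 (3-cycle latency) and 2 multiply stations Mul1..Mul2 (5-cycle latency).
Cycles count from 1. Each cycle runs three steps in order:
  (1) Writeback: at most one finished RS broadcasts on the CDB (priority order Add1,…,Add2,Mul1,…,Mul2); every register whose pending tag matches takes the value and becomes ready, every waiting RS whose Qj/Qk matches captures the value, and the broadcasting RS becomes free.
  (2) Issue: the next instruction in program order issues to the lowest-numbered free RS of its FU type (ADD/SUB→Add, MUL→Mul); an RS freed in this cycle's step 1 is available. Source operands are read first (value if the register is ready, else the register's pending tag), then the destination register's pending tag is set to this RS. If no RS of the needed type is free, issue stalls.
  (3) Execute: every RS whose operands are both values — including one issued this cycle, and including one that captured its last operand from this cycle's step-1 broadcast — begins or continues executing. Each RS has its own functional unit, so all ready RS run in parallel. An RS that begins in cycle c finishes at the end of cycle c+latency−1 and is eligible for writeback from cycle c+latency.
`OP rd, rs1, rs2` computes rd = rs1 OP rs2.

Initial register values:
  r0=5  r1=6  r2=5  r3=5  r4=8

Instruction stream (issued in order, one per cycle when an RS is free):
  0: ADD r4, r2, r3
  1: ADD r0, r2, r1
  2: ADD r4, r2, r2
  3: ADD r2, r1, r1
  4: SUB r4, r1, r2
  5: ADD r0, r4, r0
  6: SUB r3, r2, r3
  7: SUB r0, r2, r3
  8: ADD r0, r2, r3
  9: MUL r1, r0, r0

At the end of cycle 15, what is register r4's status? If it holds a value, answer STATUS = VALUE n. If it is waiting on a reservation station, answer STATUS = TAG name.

STATUS = VALUE -6

c1: issue ADD r4<-Add1 | r0:5,r1:6,r2:5,r3:5,r4:Add1
c2: issue ADD r0<-Add2 | r0:Add2,r1:6,r2:5,r3:5,r4:Add1
c3: stall | r0:Add2,r1:6,r2:5,r3:5,r4:Add1
c4: CDB Add1=10; issue ADD r4<-Add1 | r0:Add2,r1:6,r2:5,r3:5,r4:Add1
c5: CDB Add2=11; issue ADD r2<-Add2 | r0:11,r1:6,r2:Add2,r3:5,r4:Add1
c6: stall | r0:11,r1:6,r2:Add2,r3:5,r4:Add1
c7: CDB Add1=10; issue SUB r4<-Add1 | r0:11,r1:6,r2:Add2,r3:5,r4:Add1
c8: CDB Add2=12; issue ADD r0<-Add2 | r0:Add2,r1:6,r2:12,r3:5,r4:Add1
c9: stall | r0:Add2,r1:6,r2:12,r3:5,r4:Add1
c10: stall | r0:Add2,r1:6,r2:12,r3:5,r4:Add1
c11: CDB Add1=-6; issue SUB r3<-Add1 | r0:Add2,r1:6,r2:12,r3:Add1,r4:-6
c12: stall | r0:Add2,r1:6,r2:12,r3:Add1,r4:-6
c13: stall | r0:Add2,r1:6,r2:12,r3:Add1,r4:-6
c14: CDB Add1=7; issue SUB r0<-Add1 | r0:Add1,r1:6,r2:12,r3:7,r4:-6
c15: CDB Add2=5; issue ADD r0<-Add2 | r0:Add2,r1:6,r2:12,r3:7,r4:-6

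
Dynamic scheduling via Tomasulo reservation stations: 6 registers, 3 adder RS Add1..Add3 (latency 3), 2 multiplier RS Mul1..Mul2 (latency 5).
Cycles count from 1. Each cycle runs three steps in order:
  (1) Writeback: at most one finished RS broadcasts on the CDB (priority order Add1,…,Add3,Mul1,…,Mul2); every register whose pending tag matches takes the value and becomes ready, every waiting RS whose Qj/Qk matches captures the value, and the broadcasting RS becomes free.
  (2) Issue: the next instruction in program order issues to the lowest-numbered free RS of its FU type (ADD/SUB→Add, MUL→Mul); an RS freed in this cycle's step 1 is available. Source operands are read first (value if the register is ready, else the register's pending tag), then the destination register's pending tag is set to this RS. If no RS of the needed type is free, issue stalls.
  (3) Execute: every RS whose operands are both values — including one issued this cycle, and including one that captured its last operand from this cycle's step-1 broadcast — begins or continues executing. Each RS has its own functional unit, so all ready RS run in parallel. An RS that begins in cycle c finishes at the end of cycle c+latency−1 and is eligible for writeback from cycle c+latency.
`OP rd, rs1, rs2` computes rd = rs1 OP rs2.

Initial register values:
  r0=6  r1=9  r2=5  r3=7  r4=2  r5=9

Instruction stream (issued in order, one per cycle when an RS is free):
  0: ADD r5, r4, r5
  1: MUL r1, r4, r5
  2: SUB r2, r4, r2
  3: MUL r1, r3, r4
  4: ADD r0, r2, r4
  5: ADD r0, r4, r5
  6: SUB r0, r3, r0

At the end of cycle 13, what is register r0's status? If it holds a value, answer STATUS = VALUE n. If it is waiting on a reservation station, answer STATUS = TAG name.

  c1: issue ADD r5<-Add1  regs: r0:6,r1:9,r2:5,r3:7,r4:2,r5:Add1
  c2: issue MUL r1<-Mul1  regs: r0:6,r1:Mul1,r2:5,r3:7,r4:2,r5:Add1
  c3: issue SUB r2<-Add2  regs: r0:6,r1:Mul1,r2:Add2,r3:7,r4:2,r5:Add1
  c4: CDB Add1=11; issue MUL r1<-Mul2  regs: r0:6,r1:Mul2,r2:Add2,r3:7,r4:2,r5:11
  c5: issue ADD r0<-Add1  regs: r0:Add1,r1:Mul2,r2:Add2,r3:7,r4:2,r5:11
  c6: CDB Add2=-3; issue ADD r0<-Add2  regs: r0:Add2,r1:Mul2,r2:-3,r3:7,r4:2,r5:11
  c7: issue SUB r0<-Add3  regs: r0:Add3,r1:Mul2,r2:-3,r3:7,r4:2,r5:11
  c8: -  regs: r0:Add3,r1:Mul2,r2:-3,r3:7,r4:2,r5:11
  c9: CDB Add1=-1  regs: r0:Add3,r1:Mul2,r2:-3,r3:7,r4:2,r5:11
  c10: CDB Add2=13  regs: r0:Add3,r1:Mul2,r2:-3,r3:7,r4:2,r5:11
  c11: CDB Mul1=22  regs: r0:Add3,r1:Mul2,r2:-3,r3:7,r4:2,r5:11
  c12: CDB Mul2=14  regs: r0:Add3,r1:14,r2:-3,r3:7,r4:2,r5:11
  c13: CDB Add3=-6  regs: r0:-6,r1:14,r2:-3,r3:7,r4:2,r5:11

STATUS = VALUE -6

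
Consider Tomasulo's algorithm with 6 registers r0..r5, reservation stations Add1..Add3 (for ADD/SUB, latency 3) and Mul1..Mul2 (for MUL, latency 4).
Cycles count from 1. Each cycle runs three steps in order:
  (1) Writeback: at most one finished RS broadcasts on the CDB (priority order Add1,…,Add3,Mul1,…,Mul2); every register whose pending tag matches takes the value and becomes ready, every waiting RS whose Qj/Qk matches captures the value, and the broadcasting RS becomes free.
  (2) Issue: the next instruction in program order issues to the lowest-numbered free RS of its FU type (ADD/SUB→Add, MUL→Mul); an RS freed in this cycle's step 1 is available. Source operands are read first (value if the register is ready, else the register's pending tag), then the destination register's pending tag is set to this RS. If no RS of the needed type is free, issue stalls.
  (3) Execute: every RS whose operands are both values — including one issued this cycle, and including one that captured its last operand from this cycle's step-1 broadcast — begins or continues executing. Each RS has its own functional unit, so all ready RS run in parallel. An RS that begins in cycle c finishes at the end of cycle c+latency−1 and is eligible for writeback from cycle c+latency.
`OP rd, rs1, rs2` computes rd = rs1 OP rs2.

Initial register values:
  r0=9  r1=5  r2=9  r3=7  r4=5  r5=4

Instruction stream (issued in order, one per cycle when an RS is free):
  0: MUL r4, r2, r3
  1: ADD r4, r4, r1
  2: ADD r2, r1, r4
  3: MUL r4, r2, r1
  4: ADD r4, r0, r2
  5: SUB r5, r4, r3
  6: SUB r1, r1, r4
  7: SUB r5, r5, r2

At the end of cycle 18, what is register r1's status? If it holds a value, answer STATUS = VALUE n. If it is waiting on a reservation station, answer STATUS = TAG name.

STATUS = VALUE -77

c1: issue MUL r4<-Mul1 | r0:9,r1:5,r2:9,r3:7,r4:Mul1,r5:4
c2: issue ADD r4<-Add1 | r0:9,r1:5,r2:9,r3:7,r4:Add1,r5:4
c3: issue ADD r2<-Add2 | r0:9,r1:5,r2:Add2,r3:7,r4:Add1,r5:4
c4: issue MUL r4<-Mul2 | r0:9,r1:5,r2:Add2,r3:7,r4:Mul2,r5:4
c5: CDB Mul1=63; issue ADD r4<-Add3 | r0:9,r1:5,r2:Add2,r3:7,r4:Add3,r5:4
c6: stall | r0:9,r1:5,r2:Add2,r3:7,r4:Add3,r5:4
c7: stall | r0:9,r1:5,r2:Add2,r3:7,r4:Add3,r5:4
c8: CDB Add1=68; issue SUB r5<-Add1 | r0:9,r1:5,r2:Add2,r3:7,r4:Add3,r5:Add1
c9: stall | r0:9,r1:5,r2:Add2,r3:7,r4:Add3,r5:Add1
c10: stall | r0:9,r1:5,r2:Add2,r3:7,r4:Add3,r5:Add1
c11: CDB Add2=73; issue SUB r1<-Add2 | r0:9,r1:Add2,r2:73,r3:7,r4:Add3,r5:Add1
c12: stall | r0:9,r1:Add2,r2:73,r3:7,r4:Add3,r5:Add1
c13: stall | r0:9,r1:Add2,r2:73,r3:7,r4:Add3,r5:Add1
c14: CDB Add3=82; issue SUB r5<-Add3 | r0:9,r1:Add2,r2:73,r3:7,r4:82,r5:Add3
c15: CDB Mul2=365 | r0:9,r1:Add2,r2:73,r3:7,r4:82,r5:Add3
c16: - | r0:9,r1:Add2,r2:73,r3:7,r4:82,r5:Add3
c17: CDB Add1=75 | r0:9,r1:Add2,r2:73,r3:7,r4:82,r5:Add3
c18: CDB Add2=-77 | r0:9,r1:-77,r2:73,r3:7,r4:82,r5:Add3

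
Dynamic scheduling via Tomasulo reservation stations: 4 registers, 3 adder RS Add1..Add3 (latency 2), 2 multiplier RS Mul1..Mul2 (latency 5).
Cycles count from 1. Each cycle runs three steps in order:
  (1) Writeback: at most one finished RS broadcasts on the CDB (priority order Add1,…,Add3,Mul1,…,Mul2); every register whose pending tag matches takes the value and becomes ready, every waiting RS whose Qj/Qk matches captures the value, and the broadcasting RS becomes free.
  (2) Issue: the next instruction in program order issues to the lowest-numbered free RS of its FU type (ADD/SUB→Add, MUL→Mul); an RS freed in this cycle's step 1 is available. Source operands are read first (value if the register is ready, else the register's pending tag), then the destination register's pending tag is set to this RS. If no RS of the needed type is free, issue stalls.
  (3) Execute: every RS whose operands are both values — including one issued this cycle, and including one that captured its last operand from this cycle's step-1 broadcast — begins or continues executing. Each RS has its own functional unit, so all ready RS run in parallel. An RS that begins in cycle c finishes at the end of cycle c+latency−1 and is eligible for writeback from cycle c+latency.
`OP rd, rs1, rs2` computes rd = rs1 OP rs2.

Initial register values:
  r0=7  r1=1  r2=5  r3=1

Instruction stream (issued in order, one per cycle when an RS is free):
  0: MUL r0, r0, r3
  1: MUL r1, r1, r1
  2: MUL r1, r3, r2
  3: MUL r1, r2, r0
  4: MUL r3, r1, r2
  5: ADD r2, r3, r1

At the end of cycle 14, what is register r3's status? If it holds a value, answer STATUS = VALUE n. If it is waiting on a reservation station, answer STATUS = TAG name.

cycle 1: issue MUL r0<-Mul1 // r0:Mul1,r1:1,r2:5,r3:1
cycle 2: issue MUL r1<-Mul2 // r0:Mul1,r1:Mul2,r2:5,r3:1
cycle 3: stall // r0:Mul1,r1:Mul2,r2:5,r3:1
cycle 4: stall // r0:Mul1,r1:Mul2,r2:5,r3:1
cycle 5: stall // r0:Mul1,r1:Mul2,r2:5,r3:1
cycle 6: CDB Mul1=7; issue MUL r1<-Mul1 // r0:7,r1:Mul1,r2:5,r3:1
cycle 7: CDB Mul2=1; issue MUL r1<-Mul2 // r0:7,r1:Mul2,r2:5,r3:1
cycle 8: stall // r0:7,r1:Mul2,r2:5,r3:1
cycle 9: stall // r0:7,r1:Mul2,r2:5,r3:1
cycle 10: stall // r0:7,r1:Mul2,r2:5,r3:1
cycle 11: CDB Mul1=5; issue MUL r3<-Mul1 // r0:7,r1:Mul2,r2:5,r3:Mul1
cycle 12: CDB Mul2=35; issue ADD r2<-Add1 // r0:7,r1:35,r2:Add1,r3:Mul1
cycle 13: - // r0:7,r1:35,r2:Add1,r3:Mul1
cycle 14: - // r0:7,r1:35,r2:Add1,r3:Mul1

STATUS = TAG Mul1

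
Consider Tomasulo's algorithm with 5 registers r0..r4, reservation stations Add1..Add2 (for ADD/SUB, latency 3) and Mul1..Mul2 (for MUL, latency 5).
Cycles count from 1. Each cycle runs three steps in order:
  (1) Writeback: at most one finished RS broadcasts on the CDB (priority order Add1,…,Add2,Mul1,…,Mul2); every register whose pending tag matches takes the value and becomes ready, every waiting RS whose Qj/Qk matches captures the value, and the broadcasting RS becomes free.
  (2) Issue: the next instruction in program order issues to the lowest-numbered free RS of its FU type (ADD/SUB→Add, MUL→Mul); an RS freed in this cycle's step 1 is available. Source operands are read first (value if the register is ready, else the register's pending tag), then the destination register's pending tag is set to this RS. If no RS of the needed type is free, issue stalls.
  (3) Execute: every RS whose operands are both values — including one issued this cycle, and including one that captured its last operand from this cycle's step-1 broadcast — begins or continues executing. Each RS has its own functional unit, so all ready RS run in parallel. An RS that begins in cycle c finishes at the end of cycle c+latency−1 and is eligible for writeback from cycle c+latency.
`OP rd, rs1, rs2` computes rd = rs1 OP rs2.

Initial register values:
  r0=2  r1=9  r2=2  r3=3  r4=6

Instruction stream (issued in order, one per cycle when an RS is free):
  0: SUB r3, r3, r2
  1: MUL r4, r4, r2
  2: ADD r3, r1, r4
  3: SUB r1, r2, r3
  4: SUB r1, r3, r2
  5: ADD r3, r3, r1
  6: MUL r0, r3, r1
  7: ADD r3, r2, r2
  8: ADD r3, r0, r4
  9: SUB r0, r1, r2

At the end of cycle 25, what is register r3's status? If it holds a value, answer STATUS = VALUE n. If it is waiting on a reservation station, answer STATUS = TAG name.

cycle 1: issue SUB r3<-Add1 // r0:2,r1:9,r2:2,r3:Add1,r4:6
cycle 2: issue MUL r4<-Mul1 // r0:2,r1:9,r2:2,r3:Add1,r4:Mul1
cycle 3: issue ADD r3<-Add2 // r0:2,r1:9,r2:2,r3:Add2,r4:Mul1
cycle 4: CDB Add1=1; issue SUB r1<-Add1 // r0:2,r1:Add1,r2:2,r3:Add2,r4:Mul1
cycle 5: stall // r0:2,r1:Add1,r2:2,r3:Add2,r4:Mul1
cycle 6: stall // r0:2,r1:Add1,r2:2,r3:Add2,r4:Mul1
cycle 7: CDB Mul1=12; stall // r0:2,r1:Add1,r2:2,r3:Add2,r4:12
cycle 8: stall // r0:2,r1:Add1,r2:2,r3:Add2,r4:12
cycle 9: stall // r0:2,r1:Add1,r2:2,r3:Add2,r4:12
cycle 10: CDB Add2=21; issue SUB r1<-Add2 // r0:2,r1:Add2,r2:2,r3:21,r4:12
cycle 11: stall // r0:2,r1:Add2,r2:2,r3:21,r4:12
cycle 12: stall // r0:2,r1:Add2,r2:2,r3:21,r4:12
cycle 13: CDB Add1=-19; issue ADD r3<-Add1 // r0:2,r1:Add2,r2:2,r3:Add1,r4:12
cycle 14: CDB Add2=19; issue MUL r0<-Mul1 // r0:Mul1,r1:19,r2:2,r3:Add1,r4:12
cycle 15: issue ADD r3<-Add2 // r0:Mul1,r1:19,r2:2,r3:Add2,r4:12
cycle 16: stall // r0:Mul1,r1:19,r2:2,r3:Add2,r4:12
cycle 17: CDB Add1=40; issue ADD r3<-Add1 // r0:Mul1,r1:19,r2:2,r3:Add1,r4:12
cycle 18: CDB Add2=4; issue SUB r0<-Add2 // r0:Add2,r1:19,r2:2,r3:Add1,r4:12
cycle 19: - // r0:Add2,r1:19,r2:2,r3:Add1,r4:12
cycle 20: - // r0:Add2,r1:19,r2:2,r3:Add1,r4:12
cycle 21: CDB Add2=17 // r0:17,r1:19,r2:2,r3:Add1,r4:12
cycle 22: CDB Mul1=760 // r0:17,r1:19,r2:2,r3:Add1,r4:12
cycle 23: - // r0:17,r1:19,r2:2,r3:Add1,r4:12
cycle 24: - // r0:17,r1:19,r2:2,r3:Add1,r4:12
cycle 25: CDB Add1=772 // r0:17,r1:19,r2:2,r3:772,r4:12

STATUS = VALUE 772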